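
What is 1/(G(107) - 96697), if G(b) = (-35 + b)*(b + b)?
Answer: -1/81289 ≈ -1.2302e-5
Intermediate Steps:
G(b) = 2*b*(-35 + b) (G(b) = (-35 + b)*(2*b) = 2*b*(-35 + b))
1/(G(107) - 96697) = 1/(2*107*(-35 + 107) - 96697) = 1/(2*107*72 - 96697) = 1/(15408 - 96697) = 1/(-81289) = -1/81289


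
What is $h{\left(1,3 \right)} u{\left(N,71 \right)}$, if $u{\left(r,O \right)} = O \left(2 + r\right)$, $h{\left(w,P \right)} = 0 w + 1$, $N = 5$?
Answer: $497$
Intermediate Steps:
$h{\left(w,P \right)} = 1$ ($h{\left(w,P \right)} = 0 + 1 = 1$)
$h{\left(1,3 \right)} u{\left(N,71 \right)} = 1 \cdot 71 \left(2 + 5\right) = 1 \cdot 71 \cdot 7 = 1 \cdot 497 = 497$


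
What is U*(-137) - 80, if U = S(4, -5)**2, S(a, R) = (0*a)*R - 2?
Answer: -628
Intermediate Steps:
S(a, R) = -2 (S(a, R) = 0*R - 2 = 0 - 2 = -2)
U = 4 (U = (-2)**2 = 4)
U*(-137) - 80 = 4*(-137) - 80 = -548 - 80 = -628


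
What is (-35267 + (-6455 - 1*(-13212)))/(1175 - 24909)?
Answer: 14255/11867 ≈ 1.2012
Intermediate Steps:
(-35267 + (-6455 - 1*(-13212)))/(1175 - 24909) = (-35267 + (-6455 + 13212))/(-23734) = (-35267 + 6757)*(-1/23734) = -28510*(-1/23734) = 14255/11867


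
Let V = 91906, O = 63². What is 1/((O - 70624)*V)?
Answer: -1/6125994430 ≈ -1.6324e-10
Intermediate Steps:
O = 3969
1/((O - 70624)*V) = 1/((3969 - 70624)*91906) = (1/91906)/(-66655) = -1/66655*1/91906 = -1/6125994430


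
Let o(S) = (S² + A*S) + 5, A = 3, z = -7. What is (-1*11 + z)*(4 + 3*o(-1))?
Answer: -234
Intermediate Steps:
o(S) = 5 + S² + 3*S (o(S) = (S² + 3*S) + 5 = 5 + S² + 3*S)
(-1*11 + z)*(4 + 3*o(-1)) = (-1*11 - 7)*(4 + 3*(5 + (-1)² + 3*(-1))) = (-11 - 7)*(4 + 3*(5 + 1 - 3)) = -18*(4 + 3*3) = -18*(4 + 9) = -18*13 = -234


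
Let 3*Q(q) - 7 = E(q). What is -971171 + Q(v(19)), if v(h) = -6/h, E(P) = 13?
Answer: -2913493/3 ≈ -9.7116e+5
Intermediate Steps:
Q(q) = 20/3 (Q(q) = 7/3 + (⅓)*13 = 7/3 + 13/3 = 20/3)
-971171 + Q(v(19)) = -971171 + 20/3 = -2913493/3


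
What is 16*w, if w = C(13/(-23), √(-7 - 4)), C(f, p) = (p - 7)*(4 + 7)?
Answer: -1232 + 176*I*√11 ≈ -1232.0 + 583.73*I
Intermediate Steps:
C(f, p) = -77 + 11*p (C(f, p) = (-7 + p)*11 = -77 + 11*p)
w = -77 + 11*I*√11 (w = -77 + 11*√(-7 - 4) = -77 + 11*√(-11) = -77 + 11*(I*√11) = -77 + 11*I*√11 ≈ -77.0 + 36.483*I)
16*w = 16*(-77 + 11*I*√11) = -1232 + 176*I*√11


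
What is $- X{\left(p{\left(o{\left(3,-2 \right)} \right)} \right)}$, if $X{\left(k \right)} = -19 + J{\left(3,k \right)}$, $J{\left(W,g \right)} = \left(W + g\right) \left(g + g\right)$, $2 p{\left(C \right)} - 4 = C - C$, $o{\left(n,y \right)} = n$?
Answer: $-1$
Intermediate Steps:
$p{\left(C \right)} = 2$ ($p{\left(C \right)} = 2 + \frac{C - C}{2} = 2 + \frac{1}{2} \cdot 0 = 2 + 0 = 2$)
$J{\left(W,g \right)} = 2 g \left(W + g\right)$ ($J{\left(W,g \right)} = \left(W + g\right) 2 g = 2 g \left(W + g\right)$)
$X{\left(k \right)} = -19 + 2 k \left(3 + k\right)$
$- X{\left(p{\left(o{\left(3,-2 \right)} \right)} \right)} = - (-19 + 2 \cdot 2 \left(3 + 2\right)) = - (-19 + 2 \cdot 2 \cdot 5) = - (-19 + 20) = \left(-1\right) 1 = -1$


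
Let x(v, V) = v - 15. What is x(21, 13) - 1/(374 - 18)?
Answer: 2135/356 ≈ 5.9972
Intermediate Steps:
x(v, V) = -15 + v
x(21, 13) - 1/(374 - 18) = (-15 + 21) - 1/(374 - 18) = 6 - 1/356 = 2135/356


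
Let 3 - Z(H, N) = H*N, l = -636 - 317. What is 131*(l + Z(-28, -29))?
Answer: -230822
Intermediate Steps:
l = -953
Z(H, N) = 3 - H*N
131*(l + Z(-28, -29)) = 131*(-953 + (3 - 1*(-28)*(-29))) = 131*(-953 + (3 - 812)) = 131*(-953 - 809) = 131*(-1762) = -230822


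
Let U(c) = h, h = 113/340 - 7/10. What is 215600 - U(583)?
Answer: 14660825/68 ≈ 2.1560e+5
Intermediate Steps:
h = -25/68 (h = 113*(1/340) - 7*⅒ = 113/340 - 7/10 = -25/68 ≈ -0.36765)
U(c) = -25/68
215600 - U(583) = 215600 - 1*(-25/68) = 215600 + 25/68 = 14660825/68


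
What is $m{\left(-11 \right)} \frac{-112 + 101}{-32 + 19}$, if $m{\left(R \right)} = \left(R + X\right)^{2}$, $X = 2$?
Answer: $\frac{891}{13} \approx 68.538$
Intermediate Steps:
$m{\left(R \right)} = \left(2 + R\right)^{2}$ ($m{\left(R \right)} = \left(R + 2\right)^{2} = \left(2 + R\right)^{2}$)
$m{\left(-11 \right)} \frac{-112 + 101}{-32 + 19} = \left(2 - 11\right)^{2} \frac{-112 + 101}{-32 + 19} = \left(-9\right)^{2} \left(- \frac{11}{-13}\right) = 81 \left(\left(-11\right) \left(- \frac{1}{13}\right)\right) = 81 \cdot \frac{11}{13} = \frac{891}{13}$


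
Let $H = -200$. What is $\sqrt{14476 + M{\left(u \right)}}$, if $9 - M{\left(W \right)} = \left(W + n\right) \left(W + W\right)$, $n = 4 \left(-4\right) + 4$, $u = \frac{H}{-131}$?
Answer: $\frac{\sqrt{249125885}}{131} \approx 120.49$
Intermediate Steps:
$u = \frac{200}{131}$ ($u = - \frac{200}{-131} = \left(-200\right) \left(- \frac{1}{131}\right) = \frac{200}{131} \approx 1.5267$)
$n = -12$ ($n = -16 + 4 = -12$)
$M{\left(W \right)} = 9 - 2 W \left(-12 + W\right)$ ($M{\left(W \right)} = 9 - \left(W - 12\right) \left(W + W\right) = 9 - \left(-12 + W\right) 2 W = 9 - 2 W \left(-12 + W\right)$)
$\sqrt{14476 + M{\left(u \right)}} = \sqrt{14476 + \left(9 - 2 \left(\frac{200}{131}\right)^{2} + 24 \cdot \frac{200}{131}\right)} = \sqrt{14476 + \left(9 - \frac{80000}{17161} + \frac{4800}{131}\right)} = \sqrt{14476 + \frac{703249}{17161}} = \sqrt{\frac{249125885}{17161}} = \frac{\sqrt{249125885}}{131}$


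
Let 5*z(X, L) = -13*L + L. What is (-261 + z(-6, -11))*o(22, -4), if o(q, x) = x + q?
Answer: -21114/5 ≈ -4222.8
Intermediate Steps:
o(q, x) = q + x
z(X, L) = -12*L/5 (z(X, L) = (-13*L + L)/5 = (-12*L)/5 = -12*L/5)
(-261 + z(-6, -11))*o(22, -4) = (-261 - 12/5*(-11))*(22 - 4) = (-261 + 132/5)*18 = -1173/5*18 = -21114/5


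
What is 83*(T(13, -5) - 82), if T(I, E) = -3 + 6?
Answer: -6557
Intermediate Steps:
T(I, E) = 3
83*(T(13, -5) - 82) = 83*(3 - 82) = 83*(-79) = -6557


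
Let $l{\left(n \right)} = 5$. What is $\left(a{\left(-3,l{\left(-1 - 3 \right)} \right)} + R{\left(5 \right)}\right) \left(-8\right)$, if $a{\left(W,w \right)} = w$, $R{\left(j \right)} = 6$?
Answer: $-88$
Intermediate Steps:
$\left(a{\left(-3,l{\left(-1 - 3 \right)} \right)} + R{\left(5 \right)}\right) \left(-8\right) = \left(5 + 6\right) \left(-8\right) = 11 \left(-8\right) = -88$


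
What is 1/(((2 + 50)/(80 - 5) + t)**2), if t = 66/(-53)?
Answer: 15800625/4813636 ≈ 3.2825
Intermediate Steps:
t = -66/53 (t = 66*(-1/53) = -66/53 ≈ -1.2453)
1/(((2 + 50)/(80 - 5) + t)**2) = 1/(((2 + 50)/(80 - 5) - 66/53)**2) = 1/((52/75 - 66/53)**2) = 1/((-2194/3975)**2) = 1/(4813636/15800625) = 15800625/4813636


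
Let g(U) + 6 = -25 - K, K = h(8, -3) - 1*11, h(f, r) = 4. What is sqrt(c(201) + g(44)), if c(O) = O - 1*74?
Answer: sqrt(103) ≈ 10.149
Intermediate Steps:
K = -7 (K = 4 - 1*11 = 4 - 11 = -7)
c(O) = -74 + O (c(O) = O - 74 = -74 + O)
g(U) = -24 (g(U) = -6 + (-25 - 1*(-7)) = -6 + (-25 + 7) = -6 - 18 = -24)
sqrt(c(201) + g(44)) = sqrt((-74 + 201) - 24) = sqrt(127 - 24) = sqrt(103)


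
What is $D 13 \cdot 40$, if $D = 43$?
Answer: $22360$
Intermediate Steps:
$D 13 \cdot 40 = 43 \cdot 13 \cdot 40 = 559 \cdot 40 = 22360$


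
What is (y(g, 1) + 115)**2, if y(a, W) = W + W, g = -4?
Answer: 13689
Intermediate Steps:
y(a, W) = 2*W
(y(g, 1) + 115)**2 = (2*1 + 115)**2 = (2 + 115)**2 = 117**2 = 13689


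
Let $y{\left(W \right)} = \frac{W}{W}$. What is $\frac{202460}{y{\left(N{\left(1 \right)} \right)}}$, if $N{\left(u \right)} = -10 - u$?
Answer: $202460$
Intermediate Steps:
$y{\left(W \right)} = 1$
$\frac{202460}{y{\left(N{\left(1 \right)} \right)}} = \frac{202460}{1} = 202460 \cdot 1 = 202460$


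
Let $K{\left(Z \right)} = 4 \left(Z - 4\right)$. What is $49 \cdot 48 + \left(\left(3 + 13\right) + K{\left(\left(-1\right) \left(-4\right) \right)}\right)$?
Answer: $2368$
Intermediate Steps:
$K{\left(Z \right)} = -16 + 4 Z$ ($K{\left(Z \right)} = 4 \left(-4 + Z\right) = -16 + 4 Z$)
$49 \cdot 48 + \left(\left(3 + 13\right) + K{\left(\left(-1\right) \left(-4\right) \right)}\right) = 49 \cdot 48 + \left(\left(3 + 13\right) - \left(16 - 4 \left(\left(-1\right) \left(-4\right)\right)\right)\right) = 2352 + \left(16 + \left(-16 + 4 \cdot 4\right)\right) = 2352 + \left(16 + \left(-16 + 16\right)\right) = 2352 + \left(16 + 0\right) = 2352 + 16 = 2368$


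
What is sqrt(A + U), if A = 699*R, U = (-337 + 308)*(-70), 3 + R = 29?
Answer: 2*sqrt(5051) ≈ 142.14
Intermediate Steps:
R = 26 (R = -3 + 29 = 26)
U = 2030 (U = -29*(-70) = 2030)
A = 18174 (A = 699*26 = 18174)
sqrt(A + U) = sqrt(18174 + 2030) = sqrt(20204) = 2*sqrt(5051)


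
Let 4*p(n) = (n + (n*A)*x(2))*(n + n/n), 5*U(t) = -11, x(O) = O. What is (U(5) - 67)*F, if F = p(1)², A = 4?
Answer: -14013/10 ≈ -1401.3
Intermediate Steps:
U(t) = -11/5 (U(t) = (⅕)*(-11) = -11/5)
p(n) = 9*n*(1 + n)/4 (p(n) = ((n + (n*4)*2)*(n + n/n))/4 = ((n + (4*n)*2)*(n + 1))/4 = ((n + 8*n)*(1 + n))/4 = ((9*n)*(1 + n))/4 = (9*n*(1 + n))/4 = 9*n*(1 + n)/4)
F = 81/4 (F = ((9/4)*1*(1 + 1))² = ((9/4)*1*2)² = (9/2)² = 81/4 ≈ 20.250)
(U(5) - 67)*F = (-11/5 - 67)*(81/4) = -346/5*81/4 = -14013/10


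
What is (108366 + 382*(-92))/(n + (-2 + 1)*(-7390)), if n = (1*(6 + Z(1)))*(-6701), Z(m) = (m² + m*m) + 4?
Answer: -36611/36511 ≈ -1.0027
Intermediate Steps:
Z(m) = 4 + 2*m² (Z(m) = (m² + m²) + 4 = 2*m² + 4 = 4 + 2*m²)
n = -80412 (n = (1*(6 + (4 + 2*1²)))*(-6701) = (1*(6 + (4 + 2*1)))*(-6701) = (1*(6 + (4 + 2)))*(-6701) = (1*(6 + 6))*(-6701) = (1*12)*(-6701) = 12*(-6701) = -80412)
(108366 + 382*(-92))/(n + (-2 + 1)*(-7390)) = (108366 + 382*(-92))/(-80412 + (-2 + 1)*(-7390)) = (108366 - 35144)/(-80412 - 1*(-7390)) = 73222/(-80412 + 7390) = 73222/(-73022) = 73222*(-1/73022) = -36611/36511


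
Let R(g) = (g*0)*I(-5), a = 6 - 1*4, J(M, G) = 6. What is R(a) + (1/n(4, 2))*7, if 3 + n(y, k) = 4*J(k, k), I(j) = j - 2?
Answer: 1/3 ≈ 0.33333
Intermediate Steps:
I(j) = -2 + j
n(y, k) = 21 (n(y, k) = -3 + 4*6 = -3 + 24 = 21)
a = 2 (a = 6 - 4 = 2)
R(g) = 0 (R(g) = (g*0)*(-2 - 5) = 0*(-7) = 0)
R(a) + (1/n(4, 2))*7 = 0 + (1/21)*7 = 0 + 1/3 = 1/3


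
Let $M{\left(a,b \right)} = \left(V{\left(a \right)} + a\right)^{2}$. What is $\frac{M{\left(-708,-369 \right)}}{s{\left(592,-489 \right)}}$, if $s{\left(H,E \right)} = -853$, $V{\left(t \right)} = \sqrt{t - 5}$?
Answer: $- \frac{500551}{853} + \frac{1416 i \sqrt{713}}{853} \approx -586.81 + 44.326 i$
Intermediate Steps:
$V{\left(t \right)} = \sqrt{-5 + t}$
$M{\left(a,b \right)} = \left(a + \sqrt{-5 + a}\right)^{2}$ ($M{\left(a,b \right)} = \left(\sqrt{-5 + a} + a\right)^{2} = \left(a + \sqrt{-5 + a}\right)^{2}$)
$\frac{M{\left(-708,-369 \right)}}{s{\left(592,-489 \right)}} = \frac{\left(-708 + \sqrt{-5 - 708}\right)^{2}}{-853} = \left(-708 + \sqrt{-713}\right)^{2} \left(- \frac{1}{853}\right) = \left(-708 + i \sqrt{713}\right)^{2} \left(- \frac{1}{853}\right) = - \frac{\left(-708 + i \sqrt{713}\right)^{2}}{853}$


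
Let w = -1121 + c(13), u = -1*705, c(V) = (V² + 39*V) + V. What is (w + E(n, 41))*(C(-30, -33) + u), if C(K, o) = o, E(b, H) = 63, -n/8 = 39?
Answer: 272322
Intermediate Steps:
n = -312 (n = -8*39 = -312)
c(V) = V² + 40*V
u = -705
w = -432 (w = -1121 + 13*(40 + 13) = -1121 + 13*53 = -1121 + 689 = -432)
(w + E(n, 41))*(C(-30, -33) + u) = (-432 + 63)*(-33 - 705) = -369*(-738) = 272322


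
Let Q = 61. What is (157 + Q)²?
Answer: 47524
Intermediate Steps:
(157 + Q)² = (157 + 61)² = 218² = 47524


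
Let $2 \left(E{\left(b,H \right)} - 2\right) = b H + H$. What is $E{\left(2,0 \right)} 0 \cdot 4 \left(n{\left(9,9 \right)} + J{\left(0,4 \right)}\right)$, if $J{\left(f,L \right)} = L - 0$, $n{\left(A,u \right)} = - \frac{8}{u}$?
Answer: $0$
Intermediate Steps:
$E{\left(b,H \right)} = 2 + \frac{H}{2} + \frac{H b}{2}$ ($E{\left(b,H \right)} = 2 + \frac{b H + H}{2} = 2 + \frac{H b + H}{2} = 2 + \frac{H + H b}{2} = 2 + \left(\frac{H}{2} + \frac{H b}{2}\right) = 2 + \frac{H}{2} + \frac{H b}{2}$)
$J{\left(f,L \right)} = L$ ($J{\left(f,L \right)} = L + 0 = L$)
$E{\left(2,0 \right)} 0 \cdot 4 \left(n{\left(9,9 \right)} + J{\left(0,4 \right)}\right) = \left(2 + \frac{1}{2} \cdot 0 + \frac{1}{2} \cdot 0 \cdot 2\right) 0 \cdot 4 \left(- \frac{8}{9} + 4\right) = \left(2 + 0 + 0\right) 0 \cdot 4 \left(\left(-8\right) \frac{1}{9} + 4\right) = 2 \cdot 0 \cdot 4 \left(- \frac{8}{9} + 4\right) = 0 \cdot 4 \cdot \frac{28}{9} = 0 \cdot \frac{28}{9} = 0$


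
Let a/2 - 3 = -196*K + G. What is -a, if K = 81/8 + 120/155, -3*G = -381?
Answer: 124387/31 ≈ 4012.5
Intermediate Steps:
G = 127 (G = -⅓*(-381) = 127)
K = 2703/248 (K = 81*(⅛) + 120*(1/155) = 81/8 + 24/31 = 2703/248 ≈ 10.899)
a = -124387/31 (a = 6 + 2*(-196*2703/248 + 127) = 6 + 2*(-132447/62 + 127) = 6 + 2*(-124573/62) = 6 - 124573/31 = -124387/31 ≈ -4012.5)
-a = -1*(-124387/31) = 124387/31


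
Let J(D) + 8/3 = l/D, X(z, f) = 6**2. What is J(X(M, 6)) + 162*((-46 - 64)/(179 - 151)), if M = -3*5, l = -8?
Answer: -40277/63 ≈ -639.32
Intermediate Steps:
M = -15
X(z, f) = 36
J(D) = -8/3 - 8/D
J(X(M, 6)) + 162*((-46 - 64)/(179 - 151)) = (-8/3 - 8/36) + 162*((-46 - 64)/(179 - 151)) = (-8/3 - 8*1/36) + 162*(-110/28) = (-8/3 - 2/9) + 162*(-110*1/28) = -26/9 + 162*(-55/14) = -26/9 - 4455/7 = -40277/63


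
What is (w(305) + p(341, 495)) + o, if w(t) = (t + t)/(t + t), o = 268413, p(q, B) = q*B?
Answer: 437209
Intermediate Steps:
p(q, B) = B*q
w(t) = 1 (w(t) = (2*t)/((2*t)) = (2*t)*(1/(2*t)) = 1)
(w(305) + p(341, 495)) + o = (1 + 495*341) + 268413 = (1 + 168795) + 268413 = 168796 + 268413 = 437209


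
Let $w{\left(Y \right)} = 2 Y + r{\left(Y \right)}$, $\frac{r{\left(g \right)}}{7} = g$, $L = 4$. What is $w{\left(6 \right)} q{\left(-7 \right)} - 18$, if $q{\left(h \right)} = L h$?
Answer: $-1530$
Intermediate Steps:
$r{\left(g \right)} = 7 g$
$q{\left(h \right)} = 4 h$
$w{\left(Y \right)} = 9 Y$ ($w{\left(Y \right)} = 2 Y + 7 Y = 9 Y$)
$w{\left(6 \right)} q{\left(-7 \right)} - 18 = 9 \cdot 6 \cdot 4 \left(-7\right) - 18 = 54 \left(-28\right) - 18 = -1512 - 18 = -1530$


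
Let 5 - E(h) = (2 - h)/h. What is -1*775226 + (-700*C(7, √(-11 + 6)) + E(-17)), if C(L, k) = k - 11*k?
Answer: -13178738/17 + 7000*I*√5 ≈ -7.7522e+5 + 15652.0*I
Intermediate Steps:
E(h) = 5 - (2 - h)/h
C(L, k) = -10*k
-1*775226 + (-700*C(7, √(-11 + 6)) + E(-17)) = -1*775226 + (-(-7000)*√(-11 + 6) + (6 - 2/(-17))) = -775226 + (-(-7000)*√(-5) + (6 - 2*(-1/17))) = -775226 + (-(-7000)*I*√5 + (6 + 2/17)) = -775226 + (-(-7000)*I*√5 + 104/17) = -775226 + (7000*I*√5 + 104/17) = -775226 + (104/17 + 7000*I*√5) = -13178738/17 + 7000*I*√5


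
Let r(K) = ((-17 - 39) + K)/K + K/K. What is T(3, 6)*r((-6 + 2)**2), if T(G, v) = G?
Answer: -9/2 ≈ -4.5000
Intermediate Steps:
r(K) = 1 + (-56 + K)/K (r(K) = (-56 + K)/K + 1 = 1 + (-56 + K)/K)
T(3, 6)*r((-6 + 2)**2) = 3*(2 - 56/(-6 + 2)**2) = 3*(2 - 56/((-4)**2)) = 3*(2 - 56/16) = 3*(2 - 56*1/16) = 3*(2 - 7/2) = 3*(-3/2) = -9/2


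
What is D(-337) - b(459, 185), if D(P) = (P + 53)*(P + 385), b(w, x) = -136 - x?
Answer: -13311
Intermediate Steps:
D(P) = (53 + P)*(385 + P)
D(-337) - b(459, 185) = (20405 + (-337)² + 438*(-337)) - (-136 - 1*185) = (20405 + 113569 - 147606) - (-136 - 185) = -13632 - 1*(-321) = -13632 + 321 = -13311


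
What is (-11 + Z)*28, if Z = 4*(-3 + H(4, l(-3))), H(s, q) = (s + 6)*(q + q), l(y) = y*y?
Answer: 19516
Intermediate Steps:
l(y) = y²
H(s, q) = 2*q*(6 + s) (H(s, q) = (6 + s)*(2*q) = 2*q*(6 + s))
Z = 708 (Z = 4*(-3 + 2*(-3)²*(6 + 4)) = 4*(-3 + 2*9*10) = 4*(-3 + 180) = 4*177 = 708)
(-11 + Z)*28 = (-11 + 708)*28 = 697*28 = 19516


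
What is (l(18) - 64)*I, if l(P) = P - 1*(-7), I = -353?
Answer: 13767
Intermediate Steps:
l(P) = 7 + P (l(P) = P + 7 = 7 + P)
(l(18) - 64)*I = ((7 + 18) - 64)*(-353) = (25 - 64)*(-353) = -39*(-353) = 13767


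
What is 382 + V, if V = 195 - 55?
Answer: 522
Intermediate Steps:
V = 140
382 + V = 382 + 140 = 522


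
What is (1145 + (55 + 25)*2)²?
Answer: 1703025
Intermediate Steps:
(1145 + (55 + 25)*2)² = (1145 + 80*2)² = (1145 + 160)² = 1305² = 1703025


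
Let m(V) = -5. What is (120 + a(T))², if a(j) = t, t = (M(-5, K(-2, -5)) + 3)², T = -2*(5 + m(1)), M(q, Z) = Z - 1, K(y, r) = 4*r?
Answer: 197136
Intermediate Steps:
M(q, Z) = -1 + Z
T = 0 (T = -2*(5 - 5) = -2*0 = 0)
t = 324 (t = ((-1 + 4*(-5)) + 3)² = ((-1 - 20) + 3)² = (-21 + 3)² = (-18)² = 324)
a(j) = 324
(120 + a(T))² = (120 + 324)² = 444² = 197136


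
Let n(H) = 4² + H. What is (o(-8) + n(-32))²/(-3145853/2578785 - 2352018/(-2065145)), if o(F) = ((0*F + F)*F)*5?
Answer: -98433482062122240/86258771111 ≈ -1.1411e+6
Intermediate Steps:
o(F) = 5*F² (o(F) = ((0 + F)*F)*5 = (F*F)*5 = F²*5 = 5*F²)
n(H) = 16 + H
(o(-8) + n(-32))²/(-3145853/2578785 - 2352018/(-2065145)) = (5*(-8)² + (16 - 32))²/(-3145853/2578785 - 2352018/(-2065145)) = (5*64 - 16)²/(-3145853*1/2578785 - 2352018*(-1/2065145)) = (320 - 16)²/(-3145853/2578785 + 2352018/2065145) = 304²/(-86258771111/1065112989765) = 92416*(-1065112989765/86258771111) = -98433482062122240/86258771111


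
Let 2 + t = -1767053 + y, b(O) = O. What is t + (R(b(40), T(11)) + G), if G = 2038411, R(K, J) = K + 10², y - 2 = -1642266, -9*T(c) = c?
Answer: -1370768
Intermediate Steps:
T(c) = -c/9
y = -1642264 (y = 2 - 1642266 = -1642264)
R(K, J) = 100 + K (R(K, J) = K + 100 = 100 + K)
t = -3409319 (t = -2 + (-1767053 - 1642264) = -2 - 3409317 = -3409319)
t + (R(b(40), T(11)) + G) = -3409319 + ((100 + 40) + 2038411) = -3409319 + (140 + 2038411) = -3409319 + 2038551 = -1370768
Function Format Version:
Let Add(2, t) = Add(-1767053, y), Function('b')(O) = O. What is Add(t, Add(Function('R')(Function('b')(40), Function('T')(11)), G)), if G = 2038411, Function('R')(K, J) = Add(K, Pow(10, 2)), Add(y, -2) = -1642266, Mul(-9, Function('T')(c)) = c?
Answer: -1370768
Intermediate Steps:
Function('T')(c) = Mul(Rational(-1, 9), c)
y = -1642264 (y = Add(2, -1642266) = -1642264)
Function('R')(K, J) = Add(100, K) (Function('R')(K, J) = Add(K, 100) = Add(100, K))
t = -3409319 (t = Add(-2, Add(-1767053, -1642264)) = Add(-2, -3409317) = -3409319)
Add(t, Add(Function('R')(Function('b')(40), Function('T')(11)), G)) = Add(-3409319, Add(Add(100, 40), 2038411)) = Add(-3409319, Add(140, 2038411)) = Add(-3409319, 2038551) = -1370768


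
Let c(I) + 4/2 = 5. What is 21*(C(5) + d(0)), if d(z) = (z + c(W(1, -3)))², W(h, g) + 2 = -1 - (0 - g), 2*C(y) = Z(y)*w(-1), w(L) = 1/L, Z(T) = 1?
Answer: 357/2 ≈ 178.50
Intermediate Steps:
C(y) = -½ (C(y) = (1/(-1))/2 = (1*(-1))/2 = (½)*(-1) = -½)
W(h, g) = -3 + g (W(h, g) = -2 + (-1 - (0 - g)) = -2 + (-1 - (-1)*g) = -2 + (-1 + g) = -3 + g)
c(I) = 3 (c(I) = -2 + 5 = 3)
d(z) = (3 + z)² (d(z) = (z + 3)² = (3 + z)²)
21*(C(5) + d(0)) = 21*(-½ + (3 + 0)²) = 21*(-½ + 3²) = 21*(-½ + 9) = 21*(17/2) = 357/2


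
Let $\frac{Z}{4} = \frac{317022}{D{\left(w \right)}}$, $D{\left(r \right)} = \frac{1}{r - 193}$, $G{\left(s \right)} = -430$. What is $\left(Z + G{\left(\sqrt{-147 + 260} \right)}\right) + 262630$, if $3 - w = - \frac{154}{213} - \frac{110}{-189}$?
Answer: $- \frac{1075737387128}{4473} \approx -2.405 \cdot 10^{8}$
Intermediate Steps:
$w = \frac{42149}{13419}$ ($w = 3 - \left(- \frac{154}{213} - \frac{110}{-189}\right) = 3 - \left(\left(-154\right) \frac{1}{213} - - \frac{110}{189}\right) = 3 - \left(- \frac{154}{213} + \frac{110}{189}\right) = 3 - - \frac{1892}{13419} = 3 + \frac{1892}{13419} = \frac{42149}{13419} \approx 3.141$)
$D{\left(r \right)} = \frac{1}{-193 + r}$
$Z = - \frac{1076910207728}{4473}$ ($Z = 4 \frac{317022}{\frac{1}{-193 + \frac{42149}{13419}}} = 4 \frac{317022}{\frac{1}{- \frac{2547718}{13419}}} = 4 \frac{317022}{- \frac{13419}{2547718}} = 4 \cdot 317022 \left(- \frac{2547718}{13419}\right) = 4 \left(- \frac{269227551932}{4473}\right) = - \frac{1076910207728}{4473} \approx -2.4076 \cdot 10^{8}$)
$\left(Z + G{\left(\sqrt{-147 + 260} \right)}\right) + 262630 = \left(- \frac{1076910207728}{4473} - 430\right) + 262630 = - \frac{1076912131118}{4473} + 262630 = - \frac{1075737387128}{4473}$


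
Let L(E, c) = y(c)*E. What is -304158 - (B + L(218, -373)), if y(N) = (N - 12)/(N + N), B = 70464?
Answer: -139775971/373 ≈ -3.7473e+5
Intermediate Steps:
y(N) = (-12 + N)/(2*N) (y(N) = (-12 + N)/((2*N)) = (-12 + N)*(1/(2*N)) = (-12 + N)/(2*N))
L(E, c) = E*(-12 + c)/(2*c) (L(E, c) = ((-12 + c)/(2*c))*E = E*(-12 + c)/(2*c))
-304158 - (B + L(218, -373)) = -304158 - (70464 + (1/2)*218*(-12 - 373)/(-373)) = -304158 - (70464 + (1/2)*218*(-1/373)*(-385)) = -304158 - (70464 + 41965/373) = -304158 - 1*26325037/373 = -304158 - 26325037/373 = -139775971/373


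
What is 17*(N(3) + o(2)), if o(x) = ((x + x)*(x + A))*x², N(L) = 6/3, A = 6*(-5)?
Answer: -7582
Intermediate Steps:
A = -30
N(L) = 2 (N(L) = 6*(⅓) = 2)
o(x) = 2*x³*(-30 + x) (o(x) = ((x + x)*(x - 30))*x² = ((2*x)*(-30 + x))*x² = (2*x*(-30 + x))*x² = 2*x³*(-30 + x))
17*(N(3) + o(2)) = 17*(2 + 2*2³*(-30 + 2)) = 17*(2 + 2*8*(-28)) = 17*(2 - 448) = 17*(-446) = -7582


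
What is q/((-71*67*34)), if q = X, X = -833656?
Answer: 416828/80869 ≈ 5.1544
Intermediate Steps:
q = -833656
q/((-71*67*34)) = -833656/(-71*67*34) = -833656/((-4757*34)) = -833656/(-161738) = -833656*(-1/161738) = 416828/80869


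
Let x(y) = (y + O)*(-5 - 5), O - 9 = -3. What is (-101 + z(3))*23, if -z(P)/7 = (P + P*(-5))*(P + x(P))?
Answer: -170407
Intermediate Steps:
O = 6 (O = 9 - 3 = 6)
x(y) = -60 - 10*y (x(y) = (y + 6)*(-5 - 5) = (6 + y)*(-10) = -60 - 10*y)
z(P) = 28*P*(-60 - 9*P) (z(P) = -7*(P + P*(-5))*(P + (-60 - 10*P)) = -7*(P - 5*P)*(-60 - 9*P) = -7*(-4*P)*(-60 - 9*P) = -(-28)*P*(-60 - 9*P) = 28*P*(-60 - 9*P))
(-101 + z(3))*23 = (-101 - 84*3*(20 + 3*3))*23 = (-101 - 84*3*(20 + 9))*23 = (-101 - 84*3*29)*23 = (-101 - 7308)*23 = -7409*23 = -170407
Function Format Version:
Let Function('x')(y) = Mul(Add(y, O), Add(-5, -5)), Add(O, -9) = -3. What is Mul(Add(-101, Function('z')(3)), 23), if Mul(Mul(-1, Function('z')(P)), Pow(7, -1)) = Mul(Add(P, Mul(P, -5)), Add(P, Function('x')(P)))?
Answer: -170407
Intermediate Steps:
O = 6 (O = Add(9, -3) = 6)
Function('x')(y) = Add(-60, Mul(-10, y)) (Function('x')(y) = Mul(Add(y, 6), Add(-5, -5)) = Mul(Add(6, y), -10) = Add(-60, Mul(-10, y)))
Function('z')(P) = Mul(28, P, Add(-60, Mul(-9, P))) (Function('z')(P) = Mul(-7, Mul(Add(P, Mul(P, -5)), Add(P, Add(-60, Mul(-10, P))))) = Mul(-7, Mul(Add(P, Mul(-5, P)), Add(-60, Mul(-9, P)))) = Mul(-7, Mul(Mul(-4, P), Add(-60, Mul(-9, P)))) = Mul(-7, Mul(-4, P, Add(-60, Mul(-9, P)))) = Mul(28, P, Add(-60, Mul(-9, P))))
Mul(Add(-101, Function('z')(3)), 23) = Mul(Add(-101, Mul(-84, 3, Add(20, Mul(3, 3)))), 23) = Mul(Add(-101, Mul(-84, 3, Add(20, 9))), 23) = Mul(Add(-101, Mul(-84, 3, 29)), 23) = Mul(Add(-101, -7308), 23) = Mul(-7409, 23) = -170407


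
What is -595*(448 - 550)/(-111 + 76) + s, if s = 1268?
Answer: -466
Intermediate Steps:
-595*(448 - 550)/(-111 + 76) + s = -595*(448 - 550)/(-111 + 76) + 1268 = -(-60690)/(-35) + 1268 = -(-60690)*(-1)/35 + 1268 = -595*102/35 + 1268 = -1734 + 1268 = -466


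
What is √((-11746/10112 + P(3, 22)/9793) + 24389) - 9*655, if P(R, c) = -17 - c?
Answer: -5895 + √934197936035913633/6189176 ≈ -5738.8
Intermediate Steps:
√((-11746/10112 + P(3, 22)/9793) + 24389) - 9*655 = √((-11746/10112 + (-17 - 1*22)/9793) + 24389) - 9*655 = √((-11746*1/10112 + (-17 - 22)*(1/9793)) + 24389) - 5895 = √((-5873/5056 - 39*1/9793) + 24389) - 5895 = √((-5873/5056 - 39/9793) + 24389) - 5895 = √(-57711473/49513408 + 24389) - 5895 = √(1207524796239/49513408) - 5895 = √934197936035913633/6189176 - 5895 = -5895 + √934197936035913633/6189176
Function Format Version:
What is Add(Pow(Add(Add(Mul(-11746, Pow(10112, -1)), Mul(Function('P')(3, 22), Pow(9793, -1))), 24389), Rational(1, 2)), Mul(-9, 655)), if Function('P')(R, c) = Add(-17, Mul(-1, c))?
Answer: Add(-5895, Mul(Rational(1, 6189176), Pow(934197936035913633, Rational(1, 2)))) ≈ -5738.8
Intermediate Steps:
Add(Pow(Add(Add(Mul(-11746, Pow(10112, -1)), Mul(Function('P')(3, 22), Pow(9793, -1))), 24389), Rational(1, 2)), Mul(-9, 655)) = Add(Pow(Add(Add(Mul(-11746, Pow(10112, -1)), Mul(Add(-17, Mul(-1, 22)), Pow(9793, -1))), 24389), Rational(1, 2)), Mul(-9, 655)) = Add(Pow(Add(Add(Mul(-11746, Rational(1, 10112)), Mul(Add(-17, -22), Rational(1, 9793))), 24389), Rational(1, 2)), -5895) = Add(Pow(Add(Add(Rational(-5873, 5056), Mul(-39, Rational(1, 9793))), 24389), Rational(1, 2)), -5895) = Add(Pow(Add(Add(Rational(-5873, 5056), Rational(-39, 9793)), 24389), Rational(1, 2)), -5895) = Add(Pow(Add(Rational(-57711473, 49513408), 24389), Rational(1, 2)), -5895) = Add(Pow(Rational(1207524796239, 49513408), Rational(1, 2)), -5895) = Add(Mul(Rational(1, 6189176), Pow(934197936035913633, Rational(1, 2))), -5895) = Add(-5895, Mul(Rational(1, 6189176), Pow(934197936035913633, Rational(1, 2))))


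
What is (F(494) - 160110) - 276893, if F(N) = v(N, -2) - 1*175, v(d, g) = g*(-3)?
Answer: -437172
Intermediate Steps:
v(d, g) = -3*g
F(N) = -169 (F(N) = -3*(-2) - 1*175 = 6 - 175 = -169)
(F(494) - 160110) - 276893 = (-169 - 160110) - 276893 = -160279 - 276893 = -437172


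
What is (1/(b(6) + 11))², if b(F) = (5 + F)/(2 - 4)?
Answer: 4/121 ≈ 0.033058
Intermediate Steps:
b(F) = -5/2 - F/2 (b(F) = (5 + F)/(-2) = (5 + F)*(-½) = -5/2 - F/2)
(1/(b(6) + 11))² = (1/((-5/2 - ½*6) + 11))² = (1/((-5/2 - 3) + 11))² = (1/(-11/2 + 11))² = (1/(11/2))² = (2/11)² = 4/121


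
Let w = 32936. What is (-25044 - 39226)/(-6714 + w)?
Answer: -32135/13111 ≈ -2.4510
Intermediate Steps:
(-25044 - 39226)/(-6714 + w) = (-25044 - 39226)/(-6714 + 32936) = -64270/26222 = -64270*1/26222 = -32135/13111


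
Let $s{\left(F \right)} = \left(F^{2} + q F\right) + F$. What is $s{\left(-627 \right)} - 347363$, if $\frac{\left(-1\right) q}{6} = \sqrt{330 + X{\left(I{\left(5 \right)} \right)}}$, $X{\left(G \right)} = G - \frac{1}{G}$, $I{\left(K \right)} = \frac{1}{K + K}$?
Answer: $45139 + \frac{1881 \sqrt{32010}}{5} \approx 1.1245 \cdot 10^{5}$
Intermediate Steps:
$I{\left(K \right)} = \frac{1}{2 K}$
$q = - \frac{3 \sqrt{32010}}{5}$ ($q = - 6 \sqrt{330 + \left(\frac{1}{2 \cdot 5} - \frac{1}{\frac{1}{2} \cdot \frac{1}{5}}\right)} = - 6 \sqrt{330 + \left(\frac{1}{2} \cdot \frac{1}{5} - \frac{1}{\frac{1}{2} \cdot \frac{1}{5}}\right)} = - 6 \sqrt{330 + \left(\frac{1}{10} - \frac{1}{\frac{1}{10}}\right)} = - 6 \sqrt{330 + \left(\frac{1}{10} - 10\right)} = - 6 \sqrt{330 - \frac{99}{10}} = - 6 \sqrt{\frac{3201}{10}} = - 6 \frac{\sqrt{32010}}{10} = - \frac{3 \sqrt{32010}}{5} \approx -107.35$)
$s{\left(F \right)} = F + F^{2} - \frac{3 F \sqrt{32010}}{5}$ ($s{\left(F \right)} = \left(F^{2} + - \frac{3 \sqrt{32010}}{5} F\right) + F = \left(F^{2} - \frac{3 F \sqrt{32010}}{5}\right) + F = F + F^{2} - \frac{3 F \sqrt{32010}}{5}$)
$s{\left(-627 \right)} - 347363 = \frac{1}{5} \left(-627\right) \left(5 - 3 \sqrt{32010} + 5 \left(-627\right)\right) - 347363 = \frac{1}{5} \left(-627\right) \left(5 - 3 \sqrt{32010} - 3135\right) - 347363 = \frac{1}{5} \left(-627\right) \left(-3130 - 3 \sqrt{32010}\right) - 347363 = \left(392502 + \frac{1881 \sqrt{32010}}{5}\right) - 347363 = 45139 + \frac{1881 \sqrt{32010}}{5}$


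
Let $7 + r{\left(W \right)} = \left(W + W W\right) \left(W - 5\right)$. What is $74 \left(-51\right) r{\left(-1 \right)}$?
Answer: $26418$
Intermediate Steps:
$r{\left(W \right)} = -7 + \left(-5 + W\right) \left(W + W^{2}\right)$ ($r{\left(W \right)} = -7 + \left(W + W W\right) \left(W - 5\right) = -7 + \left(W + W^{2}\right) \left(-5 + W\right) = -7 + \left(-5 + W\right) \left(W + W^{2}\right)$)
$74 \left(-51\right) r{\left(-1 \right)} = 74 \left(-51\right) \left(-7 + \left(-1\right)^{3} - -5 - 4 \left(-1\right)^{2}\right) = - 3774 \left(-7 - 1 + 5 - 4\right) = \left(-3774\right) \left(-7\right) = 26418$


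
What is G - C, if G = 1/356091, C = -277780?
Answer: 98914957981/356091 ≈ 2.7778e+5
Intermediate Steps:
G = 1/356091 ≈ 2.8083e-6
G - C = 1/356091 - 1*(-277780) = 1/356091 + 277780 = 98914957981/356091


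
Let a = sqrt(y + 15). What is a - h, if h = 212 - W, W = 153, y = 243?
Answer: -59 + sqrt(258) ≈ -42.938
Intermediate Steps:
a = sqrt(258) (a = sqrt(243 + 15) = sqrt(258) ≈ 16.062)
h = 59 (h = 212 - 1*153 = 212 - 153 = 59)
a - h = sqrt(258) - 1*59 = sqrt(258) - 59 = -59 + sqrt(258)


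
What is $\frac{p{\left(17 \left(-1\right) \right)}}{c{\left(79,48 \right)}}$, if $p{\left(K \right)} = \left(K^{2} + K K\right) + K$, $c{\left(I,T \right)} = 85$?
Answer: $\frac{33}{5} \approx 6.6$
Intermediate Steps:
$p{\left(K \right)} = K + 2 K^{2}$ ($p{\left(K \right)} = \left(K^{2} + K^{2}\right) + K = 2 K^{2} + K = K + 2 K^{2}$)
$\frac{p{\left(17 \left(-1\right) \right)}}{c{\left(79,48 \right)}} = \frac{17 \left(-1\right) \left(1 + 2 \cdot 17 \left(-1\right)\right)}{85} = - 17 \left(1 + 2 \left(-17\right)\right) \frac{1}{85} = - 17 \left(1 - 34\right) \frac{1}{85} = \left(-17\right) \left(-33\right) \frac{1}{85} = 561 \cdot \frac{1}{85} = \frac{33}{5}$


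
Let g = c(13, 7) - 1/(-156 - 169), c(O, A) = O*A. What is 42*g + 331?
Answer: 1349767/325 ≈ 4153.1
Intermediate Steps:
c(O, A) = A*O
g = 29576/325 (g = 7*13 - 1/(-156 - 169) = 91 - 1/(-325) = 91 - 1*(-1/325) = 91 + 1/325 = 29576/325 ≈ 91.003)
42*g + 331 = 42*(29576/325) + 331 = 1242192/325 + 331 = 1349767/325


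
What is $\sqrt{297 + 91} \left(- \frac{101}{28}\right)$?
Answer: $- \frac{101 \sqrt{97}}{14} \approx -71.052$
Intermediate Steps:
$\sqrt{297 + 91} \left(- \frac{101}{28}\right) = \sqrt{388} \left(\left(-101\right) \frac{1}{28}\right) = 2 \sqrt{97} \left(- \frac{101}{28}\right) = - \frac{101 \sqrt{97}}{14}$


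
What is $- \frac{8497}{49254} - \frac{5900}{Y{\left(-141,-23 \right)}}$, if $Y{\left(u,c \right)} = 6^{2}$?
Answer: $- \frac{24242041}{147762} \approx -164.06$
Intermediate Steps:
$Y{\left(u,c \right)} = 36$
$- \frac{8497}{49254} - \frac{5900}{Y{\left(-141,-23 \right)}} = - \frac{8497}{49254} - \frac{5900}{36} = \left(-8497\right) \frac{1}{49254} - \frac{1475}{9} = - \frac{8497}{49254} - \frac{1475}{9} = - \frac{24242041}{147762}$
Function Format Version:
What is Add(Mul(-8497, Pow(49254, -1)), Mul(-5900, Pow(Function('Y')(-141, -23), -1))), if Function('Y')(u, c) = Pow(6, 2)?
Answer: Rational(-24242041, 147762) ≈ -164.06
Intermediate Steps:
Function('Y')(u, c) = 36
Add(Mul(-8497, Pow(49254, -1)), Mul(-5900, Pow(Function('Y')(-141, -23), -1))) = Add(Mul(-8497, Pow(49254, -1)), Mul(-5900, Pow(36, -1))) = Add(Mul(-8497, Rational(1, 49254)), Mul(-5900, Rational(1, 36))) = Add(Rational(-8497, 49254), Rational(-1475, 9)) = Rational(-24242041, 147762)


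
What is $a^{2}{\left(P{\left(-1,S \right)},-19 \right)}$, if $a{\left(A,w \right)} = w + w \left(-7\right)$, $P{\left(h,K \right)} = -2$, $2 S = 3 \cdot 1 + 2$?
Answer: $12996$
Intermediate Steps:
$S = \frac{5}{2}$ ($S = \frac{3 \cdot 1 + 2}{2} = \frac{3 + 2}{2} = \frac{1}{2} \cdot 5 = \frac{5}{2} \approx 2.5$)
$a{\left(A,w \right)} = - 6 w$ ($a{\left(A,w \right)} = w - 7 w = - 6 w$)
$a^{2}{\left(P{\left(-1,S \right)},-19 \right)} = \left(\left(-6\right) \left(-19\right)\right)^{2} = 114^{2} = 12996$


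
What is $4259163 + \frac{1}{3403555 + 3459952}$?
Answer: $\frac{29232795064642}{6863507} \approx 4.2592 \cdot 10^{6}$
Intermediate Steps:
$4259163 + \frac{1}{3403555 + 3459952} = 4259163 + \frac{1}{6863507} = \frac{29232795064642}{6863507}$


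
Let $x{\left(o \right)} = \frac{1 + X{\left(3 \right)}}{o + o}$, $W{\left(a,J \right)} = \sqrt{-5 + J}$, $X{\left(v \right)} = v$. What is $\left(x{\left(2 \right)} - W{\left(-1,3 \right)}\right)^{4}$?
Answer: $\left(1 - i \sqrt{2}\right)^{4} \approx -7.0 + 5.6569 i$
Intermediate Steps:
$x{\left(o \right)} = \frac{2}{o}$ ($x{\left(o \right)} = \frac{1 + 3}{o + o} = \frac{4}{2 o} = 4 \frac{1}{2 o} = \frac{2}{o}$)
$\left(x{\left(2 \right)} - W{\left(-1,3 \right)}\right)^{4} = \left(\frac{2}{2} - \sqrt{-5 + 3}\right)^{4} = \left(2 \cdot \frac{1}{2} - \sqrt{-2}\right)^{4} = \left(1 - i \sqrt{2}\right)^{4}$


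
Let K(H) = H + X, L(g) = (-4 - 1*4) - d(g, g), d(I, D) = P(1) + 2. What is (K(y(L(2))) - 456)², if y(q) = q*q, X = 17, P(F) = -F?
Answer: 128164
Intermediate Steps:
d(I, D) = 1 (d(I, D) = -1*1 + 2 = -1 + 2 = 1)
L(g) = -9 (L(g) = (-4 - 1*4) - 1*1 = (-4 - 4) - 1 = -8 - 1 = -9)
y(q) = q²
K(H) = 17 + H (K(H) = H + 17 = 17 + H)
(K(y(L(2))) - 456)² = ((17 + (-9)²) - 456)² = ((17 + 81) - 456)² = (98 - 456)² = (-358)² = 128164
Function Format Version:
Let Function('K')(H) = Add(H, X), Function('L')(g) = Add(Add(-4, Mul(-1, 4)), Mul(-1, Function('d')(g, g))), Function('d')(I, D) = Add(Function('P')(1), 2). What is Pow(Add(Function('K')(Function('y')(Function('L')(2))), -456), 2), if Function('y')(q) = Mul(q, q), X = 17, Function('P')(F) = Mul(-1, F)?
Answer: 128164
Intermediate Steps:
Function('d')(I, D) = 1 (Function('d')(I, D) = Add(Mul(-1, 1), 2) = Add(-1, 2) = 1)
Function('L')(g) = -9 (Function('L')(g) = Add(Add(-4, Mul(-1, 4)), Mul(-1, 1)) = Add(Add(-4, -4), -1) = Add(-8, -1) = -9)
Function('y')(q) = Pow(q, 2)
Function('K')(H) = Add(17, H) (Function('K')(H) = Add(H, 17) = Add(17, H))
Pow(Add(Function('K')(Function('y')(Function('L')(2))), -456), 2) = Pow(Add(Add(17, Pow(-9, 2)), -456), 2) = Pow(Add(Add(17, 81), -456), 2) = Pow(Add(98, -456), 2) = Pow(-358, 2) = 128164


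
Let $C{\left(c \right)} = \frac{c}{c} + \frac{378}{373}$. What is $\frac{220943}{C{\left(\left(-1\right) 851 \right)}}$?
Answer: $\frac{82411739}{751} \approx 1.0974 \cdot 10^{5}$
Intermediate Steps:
$C{\left(c \right)} = \frac{751}{373}$ ($C{\left(c \right)} = 1 + 378 \cdot \frac{1}{373} = 1 + \frac{378}{373} = \frac{751}{373}$)
$\frac{220943}{C{\left(\left(-1\right) 851 \right)}} = \frac{220943}{\frac{751}{373}} = 220943 \cdot \frac{373}{751} = \frac{82411739}{751}$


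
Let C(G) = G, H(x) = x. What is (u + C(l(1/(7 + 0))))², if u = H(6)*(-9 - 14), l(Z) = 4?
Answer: 17956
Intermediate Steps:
u = -138 (u = 6*(-9 - 14) = 6*(-23) = -138)
(u + C(l(1/(7 + 0))))² = (-138 + 4)² = (-134)² = 17956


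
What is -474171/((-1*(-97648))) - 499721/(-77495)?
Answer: 12050874563/7567231760 ≈ 1.5925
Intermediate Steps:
-474171/((-1*(-97648))) - 499721/(-77495) = -474171/97648 - 499721*(-1/77495) = -474171*1/97648 + 499721/77495 = -474171/97648 + 499721/77495 = 12050874563/7567231760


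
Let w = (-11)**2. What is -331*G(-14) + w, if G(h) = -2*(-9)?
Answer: -5837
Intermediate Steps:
w = 121
G(h) = 18
-331*G(-14) + w = -331*18 + 121 = -5958 + 121 = -5837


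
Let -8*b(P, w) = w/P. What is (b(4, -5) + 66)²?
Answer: 4481689/1024 ≈ 4376.6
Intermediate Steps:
b(P, w) = -w/(8*P)
(b(4, -5) + 66)² = (-⅛*(-5)/4 + 66)² = (-⅛*(-5)*¼ + 66)² = (5/32 + 66)² = (2117/32)² = 4481689/1024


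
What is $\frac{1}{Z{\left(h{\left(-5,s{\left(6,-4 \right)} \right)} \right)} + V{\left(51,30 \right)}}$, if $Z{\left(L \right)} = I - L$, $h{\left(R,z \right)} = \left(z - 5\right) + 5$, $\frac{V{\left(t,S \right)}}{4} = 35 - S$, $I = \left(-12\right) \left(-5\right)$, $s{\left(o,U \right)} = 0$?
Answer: $\frac{1}{80} \approx 0.0125$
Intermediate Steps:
$I = 60$
$V{\left(t,S \right)} = 140 - 4 S$ ($V{\left(t,S \right)} = 4 \left(35 - S\right) = 140 - 4 S$)
$h{\left(R,z \right)} = z$ ($h{\left(R,z \right)} = \left(-5 + z\right) + 5 = z$)
$Z{\left(L \right)} = 60 - L$
$\frac{1}{Z{\left(h{\left(-5,s{\left(6,-4 \right)} \right)} \right)} + V{\left(51,30 \right)}} = \frac{1}{\left(60 - 0\right) + \left(140 - 120\right)} = \frac{1}{\left(60 + 0\right) + \left(140 - 120\right)} = \frac{1}{60 + 20} = \frac{1}{80}$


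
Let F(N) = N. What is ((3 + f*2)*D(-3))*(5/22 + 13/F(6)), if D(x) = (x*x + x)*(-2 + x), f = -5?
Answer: 5530/11 ≈ 502.73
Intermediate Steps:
D(x) = (-2 + x)*(x + x²) (D(x) = (x² + x)*(-2 + x) = (x + x²)*(-2 + x) = (-2 + x)*(x + x²))
((3 + f*2)*D(-3))*(5/22 + 13/F(6)) = ((3 - 5*2)*(-3*(-2 + (-3)² - 1*(-3))))*(5/22 + 13/6) = ((3 - 10)*(-3*(-2 + 9 + 3)))*(5*(1/22) + 13*(⅙)) = (-(-21)*10)*(5/22 + 13/6) = -7*(-30)*(79/33) = 210*(79/33) = 5530/11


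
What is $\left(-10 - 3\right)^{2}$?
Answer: $169$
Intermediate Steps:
$\left(-10 - 3\right)^{2} = \left(-13\right)^{2} = 169$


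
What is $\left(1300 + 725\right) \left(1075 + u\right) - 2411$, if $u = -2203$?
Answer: $-2286611$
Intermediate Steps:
$\left(1300 + 725\right) \left(1075 + u\right) - 2411 = \left(1300 + 725\right) \left(1075 - 2203\right) - 2411 = 2025 \left(-1128\right) - 2411 = -2284200 - 2411 = -2286611$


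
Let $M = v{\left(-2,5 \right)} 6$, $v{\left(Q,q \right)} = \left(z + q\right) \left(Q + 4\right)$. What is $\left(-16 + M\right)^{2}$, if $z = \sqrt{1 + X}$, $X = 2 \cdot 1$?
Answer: $2368 + 1056 \sqrt{3} \approx 4197.0$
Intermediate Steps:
$X = 2$
$z = \sqrt{3}$ ($z = \sqrt{1 + 2} = \sqrt{3} \approx 1.732$)
$v{\left(Q,q \right)} = \left(4 + Q\right) \left(q + \sqrt{3}\right)$ ($v{\left(Q,q \right)} = \left(\sqrt{3} + q\right) \left(Q + 4\right) = \left(q + \sqrt{3}\right) \left(4 + Q\right) = \left(4 + Q\right) \left(q + \sqrt{3}\right)$)
$M = 60 + 12 \sqrt{3}$ ($M = \left(4 \cdot 5 + 4 \sqrt{3} - 10 - 2 \sqrt{3}\right) 6 = \left(20 + 4 \sqrt{3} - 10 - 2 \sqrt{3}\right) 6 = \left(10 + 2 \sqrt{3}\right) 6 = 60 + 12 \sqrt{3} \approx 80.785$)
$\left(-16 + M\right)^{2} = \left(-16 + \left(60 + 12 \sqrt{3}\right)\right)^{2} = \left(44 + 12 \sqrt{3}\right)^{2}$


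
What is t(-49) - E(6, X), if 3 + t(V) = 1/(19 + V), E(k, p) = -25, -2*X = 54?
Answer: 659/30 ≈ 21.967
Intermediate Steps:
X = -27 (X = -½*54 = -27)
t(V) = -3 + 1/(19 + V)
t(-49) - E(6, X) = (-56 - 3*(-49))/(19 - 49) - 1*(-25) = (-56 + 147)/(-30) + 25 = -1/30*91 + 25 = -91/30 + 25 = 659/30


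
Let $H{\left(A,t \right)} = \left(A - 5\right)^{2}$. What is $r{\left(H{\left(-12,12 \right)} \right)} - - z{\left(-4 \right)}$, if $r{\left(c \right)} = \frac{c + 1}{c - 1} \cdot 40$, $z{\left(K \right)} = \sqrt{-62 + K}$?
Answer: $\frac{725}{18} + i \sqrt{66} \approx 40.278 + 8.124 i$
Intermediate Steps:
$H{\left(A,t \right)} = \left(-5 + A\right)^{2}$
$r{\left(c \right)} = \frac{40 \left(1 + c\right)}{-1 + c}$ ($r{\left(c \right)} = \frac{1 + c}{-1 + c} 40 = \frac{40 \left(1 + c\right)}{-1 + c}$)
$r{\left(H{\left(-12,12 \right)} \right)} - - z{\left(-4 \right)} = \frac{40 \left(1 + \left(-5 - 12\right)^{2}\right)}{-1 + \left(-5 - 12\right)^{2}} - - \sqrt{-62 - 4} = \frac{40 \left(1 + \left(-17\right)^{2}\right)}{-1 + \left(-17\right)^{2}} - - \sqrt{-66} = \frac{40 \left(1 + 289\right)}{-1 + 289} - - i \sqrt{66} = 40 \cdot \frac{1}{288} \cdot 290 - - i \sqrt{66} = 40 \cdot \frac{1}{288} \cdot 290 + i \sqrt{66} = \frac{725}{18} + i \sqrt{66}$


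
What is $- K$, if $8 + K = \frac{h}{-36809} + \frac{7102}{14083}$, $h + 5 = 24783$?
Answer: $\frac{4234580232}{518381147} \approx 8.1689$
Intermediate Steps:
$h = 24778$ ($h = -5 + 24783 = 24778$)
$K = - \frac{4234580232}{518381147}$ ($K = -8 + \left(\frac{24778}{-36809} + \frac{7102}{14083}\right) = -8 + \left(24778 \left(- \frac{1}{36809}\right) + 7102 \cdot \frac{1}{14083}\right) = -8 + \left(- \frac{24778}{36809} + \frac{7102}{14083}\right) = -8 - \frac{87531056}{518381147} = - \frac{4234580232}{518381147} \approx -8.1689$)
$- K = \left(-1\right) \left(- \frac{4234580232}{518381147}\right) = \frac{4234580232}{518381147}$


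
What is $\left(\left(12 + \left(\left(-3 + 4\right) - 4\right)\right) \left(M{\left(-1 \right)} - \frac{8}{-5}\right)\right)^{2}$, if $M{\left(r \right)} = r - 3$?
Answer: $\frac{11664}{25} \approx 466.56$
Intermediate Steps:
$M{\left(r \right)} = -3 + r$ ($M{\left(r \right)} = r - 3 = -3 + r$)
$\left(\left(12 + \left(\left(-3 + 4\right) - 4\right)\right) \left(M{\left(-1 \right)} - \frac{8}{-5}\right)\right)^{2} = \left(\left(12 + \left(\left(-3 + 4\right) - 4\right)\right) \left(\left(-3 - 1\right) - \frac{8}{-5}\right)\right)^{2} = \left(\left(12 + \left(1 - 4\right)\right) \left(-4 - - \frac{8}{5}\right)\right)^{2} = \left(\left(12 - 3\right) \left(-4 + \frac{8}{5}\right)\right)^{2} = \left(9 \left(- \frac{12}{5}\right)\right)^{2} = \left(- \frac{108}{5}\right)^{2} = \frac{11664}{25}$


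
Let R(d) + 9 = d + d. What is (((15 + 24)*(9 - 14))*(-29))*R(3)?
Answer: -16965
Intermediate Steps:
R(d) = -9 + 2*d (R(d) = -9 + (d + d) = -9 + 2*d)
(((15 + 24)*(9 - 14))*(-29))*R(3) = (((15 + 24)*(9 - 14))*(-29))*(-9 + 2*3) = ((39*(-5))*(-29))*(-9 + 6) = -195*(-29)*(-3) = 5655*(-3) = -16965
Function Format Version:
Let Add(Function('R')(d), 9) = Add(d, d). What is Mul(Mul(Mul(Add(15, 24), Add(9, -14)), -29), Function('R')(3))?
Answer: -16965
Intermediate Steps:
Function('R')(d) = Add(-9, Mul(2, d)) (Function('R')(d) = Add(-9, Add(d, d)) = Add(-9, Mul(2, d)))
Mul(Mul(Mul(Add(15, 24), Add(9, -14)), -29), Function('R')(3)) = Mul(Mul(Mul(Add(15, 24), Add(9, -14)), -29), Add(-9, Mul(2, 3))) = Mul(Mul(Mul(39, -5), -29), Add(-9, 6)) = Mul(Mul(-195, -29), -3) = Mul(5655, -3) = -16965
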